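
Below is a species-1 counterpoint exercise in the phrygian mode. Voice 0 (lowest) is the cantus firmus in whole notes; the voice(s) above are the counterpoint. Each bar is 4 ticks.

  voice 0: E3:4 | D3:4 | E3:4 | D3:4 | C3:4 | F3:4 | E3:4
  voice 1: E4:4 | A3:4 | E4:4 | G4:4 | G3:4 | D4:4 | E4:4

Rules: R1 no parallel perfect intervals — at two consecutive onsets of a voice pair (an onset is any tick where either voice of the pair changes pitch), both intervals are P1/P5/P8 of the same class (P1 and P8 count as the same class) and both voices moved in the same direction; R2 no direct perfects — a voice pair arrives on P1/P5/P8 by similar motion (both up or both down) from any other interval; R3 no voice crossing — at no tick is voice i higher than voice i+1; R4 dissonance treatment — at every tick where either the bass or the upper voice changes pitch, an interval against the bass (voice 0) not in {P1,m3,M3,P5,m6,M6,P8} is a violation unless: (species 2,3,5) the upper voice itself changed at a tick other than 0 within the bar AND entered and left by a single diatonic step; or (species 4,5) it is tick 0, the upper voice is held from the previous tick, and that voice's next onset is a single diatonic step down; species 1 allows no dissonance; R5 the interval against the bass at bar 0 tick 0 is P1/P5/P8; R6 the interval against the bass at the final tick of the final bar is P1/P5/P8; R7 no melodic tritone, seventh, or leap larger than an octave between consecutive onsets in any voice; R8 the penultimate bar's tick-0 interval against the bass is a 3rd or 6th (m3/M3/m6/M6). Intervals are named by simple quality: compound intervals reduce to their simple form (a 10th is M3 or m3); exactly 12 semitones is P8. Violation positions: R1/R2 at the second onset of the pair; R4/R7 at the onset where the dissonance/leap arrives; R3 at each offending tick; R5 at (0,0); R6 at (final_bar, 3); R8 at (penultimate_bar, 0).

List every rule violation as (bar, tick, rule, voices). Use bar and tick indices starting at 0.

bar 0: v0=E3 v1=E4 downbeat P8
bar 1: v0=D3 v1=A3 downbeat P5
bar 2: v0=E3 v1=E4 downbeat P8
bar 3: v0=D3 v1=G4 downbeat P4
bar 4: v0=C3 v1=G3 downbeat P5
bar 5: v0=F3 v1=D4 downbeat M6
bar 6: v0=E3 v1=E4 downbeat P8
  -> R2 @ bar 1 tick 0 v(0, 1): E3/E4 P8 -> D3/A3 P5 similar
  -> R2 @ bar 2 tick 0 v(0, 1): D3/A3 P5 -> E3/E4 P8 similar
  -> R4 @ bar 3 tick 0 v(0, 1): D3/G4 P4 untreated
  -> R2 @ bar 4 tick 0 v(0, 1): D3/G4 P4 -> C3/G3 P5 similar

(1, 0, R2, (0, 1))
(2, 0, R2, (0, 1))
(3, 0, R4, (0, 1))
(4, 0, R2, (0, 1))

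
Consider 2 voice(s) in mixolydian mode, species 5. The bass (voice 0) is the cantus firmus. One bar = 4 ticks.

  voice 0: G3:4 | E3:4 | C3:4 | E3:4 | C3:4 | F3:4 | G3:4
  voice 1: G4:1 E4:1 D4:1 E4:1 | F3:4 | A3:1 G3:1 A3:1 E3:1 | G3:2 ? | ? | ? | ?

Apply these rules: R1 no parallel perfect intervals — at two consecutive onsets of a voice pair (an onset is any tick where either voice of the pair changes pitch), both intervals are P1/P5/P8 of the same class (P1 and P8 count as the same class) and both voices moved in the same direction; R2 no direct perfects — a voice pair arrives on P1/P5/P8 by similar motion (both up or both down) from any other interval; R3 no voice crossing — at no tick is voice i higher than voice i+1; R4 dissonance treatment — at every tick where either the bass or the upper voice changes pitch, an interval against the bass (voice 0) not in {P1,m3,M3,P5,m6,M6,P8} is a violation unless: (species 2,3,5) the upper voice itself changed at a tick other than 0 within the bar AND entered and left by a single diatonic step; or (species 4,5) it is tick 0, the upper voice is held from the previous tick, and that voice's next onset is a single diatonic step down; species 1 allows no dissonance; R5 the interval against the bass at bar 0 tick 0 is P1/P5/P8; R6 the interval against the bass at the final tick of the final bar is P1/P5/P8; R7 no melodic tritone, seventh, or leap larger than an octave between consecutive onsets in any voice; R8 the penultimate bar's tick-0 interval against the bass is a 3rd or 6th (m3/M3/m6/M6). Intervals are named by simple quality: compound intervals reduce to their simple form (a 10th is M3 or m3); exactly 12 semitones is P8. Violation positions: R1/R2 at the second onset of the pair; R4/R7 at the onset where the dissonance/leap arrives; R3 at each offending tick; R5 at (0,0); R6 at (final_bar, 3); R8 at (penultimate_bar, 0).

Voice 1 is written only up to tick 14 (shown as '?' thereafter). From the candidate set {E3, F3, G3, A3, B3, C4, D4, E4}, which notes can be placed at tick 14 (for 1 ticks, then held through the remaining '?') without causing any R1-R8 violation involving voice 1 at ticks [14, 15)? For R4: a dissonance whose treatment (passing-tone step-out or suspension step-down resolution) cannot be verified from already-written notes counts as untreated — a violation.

E3: legal
F3: violates R4
G3: legal
A3: violates R4
B3: legal
C4: legal
D4: violates R4
E4: legal

{B3, C4, E3, E4, G3}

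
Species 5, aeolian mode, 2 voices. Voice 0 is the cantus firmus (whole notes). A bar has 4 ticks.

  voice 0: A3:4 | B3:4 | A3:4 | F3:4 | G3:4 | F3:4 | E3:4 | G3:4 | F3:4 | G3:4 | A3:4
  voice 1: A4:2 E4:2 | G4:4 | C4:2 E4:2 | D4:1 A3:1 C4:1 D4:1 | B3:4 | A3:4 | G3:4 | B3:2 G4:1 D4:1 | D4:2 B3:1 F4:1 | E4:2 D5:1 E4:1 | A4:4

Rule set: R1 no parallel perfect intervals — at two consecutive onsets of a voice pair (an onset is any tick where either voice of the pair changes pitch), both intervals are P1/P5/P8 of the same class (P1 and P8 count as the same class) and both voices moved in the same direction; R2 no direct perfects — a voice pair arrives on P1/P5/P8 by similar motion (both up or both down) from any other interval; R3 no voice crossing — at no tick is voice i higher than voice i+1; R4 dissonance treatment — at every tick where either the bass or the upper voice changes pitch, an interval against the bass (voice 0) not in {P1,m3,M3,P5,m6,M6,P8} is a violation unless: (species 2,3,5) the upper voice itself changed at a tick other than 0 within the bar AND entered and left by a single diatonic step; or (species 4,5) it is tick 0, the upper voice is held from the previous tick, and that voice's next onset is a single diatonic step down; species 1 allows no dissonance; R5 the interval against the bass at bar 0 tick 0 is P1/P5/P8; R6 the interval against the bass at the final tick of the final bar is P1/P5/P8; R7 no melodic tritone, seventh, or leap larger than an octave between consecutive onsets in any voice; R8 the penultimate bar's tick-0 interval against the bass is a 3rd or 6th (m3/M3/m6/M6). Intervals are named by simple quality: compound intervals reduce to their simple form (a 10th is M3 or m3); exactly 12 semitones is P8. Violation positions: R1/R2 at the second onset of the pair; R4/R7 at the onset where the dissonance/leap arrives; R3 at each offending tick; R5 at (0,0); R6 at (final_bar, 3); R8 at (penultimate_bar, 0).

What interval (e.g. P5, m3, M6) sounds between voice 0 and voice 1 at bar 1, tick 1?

voice 0=B3 voice 1=G4 -> m6

m6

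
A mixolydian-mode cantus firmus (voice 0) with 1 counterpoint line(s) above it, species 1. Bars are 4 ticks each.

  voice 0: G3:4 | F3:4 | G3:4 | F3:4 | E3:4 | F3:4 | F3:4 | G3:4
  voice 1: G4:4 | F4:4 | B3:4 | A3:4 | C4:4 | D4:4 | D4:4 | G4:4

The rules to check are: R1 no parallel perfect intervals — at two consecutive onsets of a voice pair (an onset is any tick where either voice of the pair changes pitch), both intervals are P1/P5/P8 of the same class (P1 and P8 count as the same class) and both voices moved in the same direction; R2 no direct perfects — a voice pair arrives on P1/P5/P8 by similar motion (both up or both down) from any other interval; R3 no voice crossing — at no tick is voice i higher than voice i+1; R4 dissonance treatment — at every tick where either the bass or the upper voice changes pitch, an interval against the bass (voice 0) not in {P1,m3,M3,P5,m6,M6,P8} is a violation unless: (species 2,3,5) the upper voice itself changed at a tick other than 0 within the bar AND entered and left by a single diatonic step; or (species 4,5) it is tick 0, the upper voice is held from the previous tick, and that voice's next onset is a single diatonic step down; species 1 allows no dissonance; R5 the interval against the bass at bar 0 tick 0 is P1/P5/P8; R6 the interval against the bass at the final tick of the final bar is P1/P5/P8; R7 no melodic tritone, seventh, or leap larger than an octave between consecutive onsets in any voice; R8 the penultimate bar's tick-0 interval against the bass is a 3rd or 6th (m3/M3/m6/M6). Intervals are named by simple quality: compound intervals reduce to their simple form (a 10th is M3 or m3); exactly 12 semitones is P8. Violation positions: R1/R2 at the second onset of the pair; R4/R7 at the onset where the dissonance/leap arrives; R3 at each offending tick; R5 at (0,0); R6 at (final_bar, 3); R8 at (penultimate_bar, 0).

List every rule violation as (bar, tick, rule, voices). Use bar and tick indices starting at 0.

bar 0: v0=G3 v1=G4 downbeat P8
bar 1: v0=F3 v1=F4 downbeat P8
bar 2: v0=G3 v1=B3 downbeat M3
bar 3: v0=F3 v1=A3 downbeat M3
bar 4: v0=E3 v1=C4 downbeat m6
bar 5: v0=F3 v1=D4 downbeat M6
bar 6: v0=F3 v1=D4 downbeat M6
bar 7: v0=G3 v1=G4 downbeat P8
  -> R1 @ bar 1 tick 0 v(0, 1): G3/G4 P8 -> F3/F4 P8 similar
  -> R7 @ bar 2 tick 0 v(1,): F4->B3 leap 6st
  -> R2 @ bar 7 tick 0 v(0, 1): F3/D4 M6 -> G3/G4 P8 similar

(1, 0, R1, (0, 1))
(2, 0, R7, (1,))
(7, 0, R2, (0, 1))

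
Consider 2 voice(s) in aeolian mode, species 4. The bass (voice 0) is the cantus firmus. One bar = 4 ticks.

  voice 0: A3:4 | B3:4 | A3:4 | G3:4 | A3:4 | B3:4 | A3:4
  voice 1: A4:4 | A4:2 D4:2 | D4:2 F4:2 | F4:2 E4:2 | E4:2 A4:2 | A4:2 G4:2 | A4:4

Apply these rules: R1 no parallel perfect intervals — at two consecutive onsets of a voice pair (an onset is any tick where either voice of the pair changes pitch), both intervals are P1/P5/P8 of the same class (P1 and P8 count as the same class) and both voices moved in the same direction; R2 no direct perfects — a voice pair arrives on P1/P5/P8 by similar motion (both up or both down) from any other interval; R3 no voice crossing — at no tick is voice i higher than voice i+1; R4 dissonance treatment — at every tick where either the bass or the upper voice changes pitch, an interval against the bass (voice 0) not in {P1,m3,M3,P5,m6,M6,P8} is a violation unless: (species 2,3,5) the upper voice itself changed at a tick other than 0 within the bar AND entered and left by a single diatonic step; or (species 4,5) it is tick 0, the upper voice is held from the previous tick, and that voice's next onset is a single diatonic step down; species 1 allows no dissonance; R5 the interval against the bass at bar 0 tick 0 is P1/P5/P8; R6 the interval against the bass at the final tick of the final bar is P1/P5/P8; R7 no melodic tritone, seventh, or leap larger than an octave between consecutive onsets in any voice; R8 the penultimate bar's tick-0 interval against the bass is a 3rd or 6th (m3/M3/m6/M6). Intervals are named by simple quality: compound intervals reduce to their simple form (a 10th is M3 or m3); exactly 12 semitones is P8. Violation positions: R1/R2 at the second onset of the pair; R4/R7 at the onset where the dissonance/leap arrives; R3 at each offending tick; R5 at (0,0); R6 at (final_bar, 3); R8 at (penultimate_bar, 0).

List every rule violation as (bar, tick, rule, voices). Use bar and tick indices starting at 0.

(1, 0, R4, (0, 1))
(2, 0, R4, (0, 1))
(5, 0, R8, (0, 1))

bar 0: v0=A3 v1=A4 downbeat P8
bar 1: v0=B3 v1=A4 downbeat m7
bar 2: v0=A3 v1=D4 downbeat P4
bar 3: v0=G3 v1=F4 downbeat m7
bar 4: v0=A3 v1=E4 downbeat P5
bar 5: v0=B3 v1=A4 downbeat m7
bar 6: v0=A3 v1=A4 downbeat P8
  -> R4 @ bar 1 tick 0 v(0, 1): B3/A4 m7 untreated
  -> R4 @ bar 2 tick 0 v(0, 1): A3/D4 P4 untreated
  -> R8 @ bar 5 tick 0 v(0, 1): penult m7 not 3rd/6th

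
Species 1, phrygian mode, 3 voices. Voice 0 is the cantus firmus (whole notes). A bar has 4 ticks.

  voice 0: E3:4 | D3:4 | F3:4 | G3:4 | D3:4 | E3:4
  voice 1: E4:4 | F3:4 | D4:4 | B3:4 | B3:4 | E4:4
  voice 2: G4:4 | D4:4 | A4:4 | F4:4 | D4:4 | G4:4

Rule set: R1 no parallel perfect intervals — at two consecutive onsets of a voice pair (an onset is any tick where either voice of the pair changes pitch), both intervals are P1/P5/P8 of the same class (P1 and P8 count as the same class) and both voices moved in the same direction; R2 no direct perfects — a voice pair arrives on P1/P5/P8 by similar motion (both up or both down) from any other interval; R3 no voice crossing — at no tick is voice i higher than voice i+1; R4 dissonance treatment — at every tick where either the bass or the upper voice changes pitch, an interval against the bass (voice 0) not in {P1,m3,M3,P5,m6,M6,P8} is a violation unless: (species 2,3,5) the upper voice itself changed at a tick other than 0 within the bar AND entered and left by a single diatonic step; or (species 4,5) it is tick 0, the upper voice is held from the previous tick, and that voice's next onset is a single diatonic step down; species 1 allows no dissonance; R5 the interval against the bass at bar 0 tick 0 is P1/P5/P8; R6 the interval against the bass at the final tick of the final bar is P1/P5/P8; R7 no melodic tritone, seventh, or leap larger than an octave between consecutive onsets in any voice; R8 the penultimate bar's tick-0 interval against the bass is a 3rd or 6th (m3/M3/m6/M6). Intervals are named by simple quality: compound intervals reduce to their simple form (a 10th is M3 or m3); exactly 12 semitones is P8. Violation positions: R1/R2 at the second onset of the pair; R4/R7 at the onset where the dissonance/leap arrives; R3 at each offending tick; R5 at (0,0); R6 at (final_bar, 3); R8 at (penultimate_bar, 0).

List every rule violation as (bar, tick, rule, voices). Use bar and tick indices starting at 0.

bar 0: v0=E3 v1=E4 v2=G4 downbeat m3
bar 1: v0=D3 v1=F3 v2=D4 downbeat P8
bar 2: v0=F3 v1=D4 v2=A4 downbeat M3
bar 3: v0=G3 v1=B3 v2=F4 downbeat m7
bar 4: v0=D3 v1=B3 v2=D4 downbeat P8
bar 5: v0=E3 v1=E4 v2=G4 downbeat m3
  -> R5 @ bar 0 tick 0 v(0, 2): opens on m3
  -> R2 @ bar 1 tick 0 v(0, 2): E3/G4 m3 -> D3/D4 P8 similar
  -> R7 @ bar 1 tick 0 v(1,): E4->F3 leap 11st
  -> R2 @ bar 2 tick 0 v(1, 2): F3/D4 M6 -> D4/A4 P5 similar
  -> R4 @ bar 3 tick 0 v(0, 2): G3/F4 m7 untreated
  -> R2 @ bar 4 tick 0 v(0, 2): G3/F4 m7 -> D3/D4 P8 similar
  -> R8 @ bar 4 tick 0 v(0, 2): penult P8 not 3rd/6th
  -> R2 @ bar 5 tick 0 v(0, 1): D3/B3 M6 -> E3/E4 P8 similar
  -> R6 @ bar 5 tick 3 v(0, 2): closes on m3

(0, 0, R5, (0, 2))
(1, 0, R2, (0, 2))
(1, 0, R7, (1,))
(2, 0, R2, (1, 2))
(3, 0, R4, (0, 2))
(4, 0, R2, (0, 2))
(4, 0, R8, (0, 2))
(5, 0, R2, (0, 1))
(5, 3, R6, (0, 2))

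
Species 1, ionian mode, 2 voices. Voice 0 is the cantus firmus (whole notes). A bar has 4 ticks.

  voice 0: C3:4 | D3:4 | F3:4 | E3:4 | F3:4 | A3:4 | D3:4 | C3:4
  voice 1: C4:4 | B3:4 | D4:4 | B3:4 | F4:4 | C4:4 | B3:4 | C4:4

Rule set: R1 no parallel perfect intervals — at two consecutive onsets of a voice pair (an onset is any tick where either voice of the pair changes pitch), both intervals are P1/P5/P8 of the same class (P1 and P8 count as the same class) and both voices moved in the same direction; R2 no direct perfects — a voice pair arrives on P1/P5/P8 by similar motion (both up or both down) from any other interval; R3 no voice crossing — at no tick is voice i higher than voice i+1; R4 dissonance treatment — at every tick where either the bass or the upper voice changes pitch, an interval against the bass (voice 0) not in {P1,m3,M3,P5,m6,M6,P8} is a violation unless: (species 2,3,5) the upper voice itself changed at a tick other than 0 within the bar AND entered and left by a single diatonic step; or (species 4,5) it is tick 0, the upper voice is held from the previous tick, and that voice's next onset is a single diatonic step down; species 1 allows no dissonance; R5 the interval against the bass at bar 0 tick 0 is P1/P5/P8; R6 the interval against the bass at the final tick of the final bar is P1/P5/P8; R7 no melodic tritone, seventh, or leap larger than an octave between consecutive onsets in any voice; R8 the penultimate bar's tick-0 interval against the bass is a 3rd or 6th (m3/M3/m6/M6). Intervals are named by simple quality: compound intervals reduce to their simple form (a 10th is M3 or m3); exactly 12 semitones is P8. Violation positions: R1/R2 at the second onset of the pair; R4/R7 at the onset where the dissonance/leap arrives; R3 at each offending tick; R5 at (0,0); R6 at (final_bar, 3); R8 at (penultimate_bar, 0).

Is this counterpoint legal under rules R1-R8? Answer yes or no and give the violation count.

bar 0: v0=C3 v1=C4 (P8)
bar 1: v0=D3 v1=B3 (M6)
bar 2: v0=F3 v1=D4 (M6)
bar 3: v0=E3 v1=B3 (P5)
bar 4: v0=F3 v1=F4 (P8)
bar 5: v0=A3 v1=C4 (m3)
bar 6: v0=D3 v1=B3 (M6)
bar 7: v0=C3 v1=C4 (P8)
  R2 @ bar3.0: F3/D4 M6 -> E3/B3 P5 similar
  R2 @ bar4.0: E3/B3 P5 -> F3/F4 P8 similar
  R7 @ bar4.0: B3->F4 leap 6st

No (3 violations)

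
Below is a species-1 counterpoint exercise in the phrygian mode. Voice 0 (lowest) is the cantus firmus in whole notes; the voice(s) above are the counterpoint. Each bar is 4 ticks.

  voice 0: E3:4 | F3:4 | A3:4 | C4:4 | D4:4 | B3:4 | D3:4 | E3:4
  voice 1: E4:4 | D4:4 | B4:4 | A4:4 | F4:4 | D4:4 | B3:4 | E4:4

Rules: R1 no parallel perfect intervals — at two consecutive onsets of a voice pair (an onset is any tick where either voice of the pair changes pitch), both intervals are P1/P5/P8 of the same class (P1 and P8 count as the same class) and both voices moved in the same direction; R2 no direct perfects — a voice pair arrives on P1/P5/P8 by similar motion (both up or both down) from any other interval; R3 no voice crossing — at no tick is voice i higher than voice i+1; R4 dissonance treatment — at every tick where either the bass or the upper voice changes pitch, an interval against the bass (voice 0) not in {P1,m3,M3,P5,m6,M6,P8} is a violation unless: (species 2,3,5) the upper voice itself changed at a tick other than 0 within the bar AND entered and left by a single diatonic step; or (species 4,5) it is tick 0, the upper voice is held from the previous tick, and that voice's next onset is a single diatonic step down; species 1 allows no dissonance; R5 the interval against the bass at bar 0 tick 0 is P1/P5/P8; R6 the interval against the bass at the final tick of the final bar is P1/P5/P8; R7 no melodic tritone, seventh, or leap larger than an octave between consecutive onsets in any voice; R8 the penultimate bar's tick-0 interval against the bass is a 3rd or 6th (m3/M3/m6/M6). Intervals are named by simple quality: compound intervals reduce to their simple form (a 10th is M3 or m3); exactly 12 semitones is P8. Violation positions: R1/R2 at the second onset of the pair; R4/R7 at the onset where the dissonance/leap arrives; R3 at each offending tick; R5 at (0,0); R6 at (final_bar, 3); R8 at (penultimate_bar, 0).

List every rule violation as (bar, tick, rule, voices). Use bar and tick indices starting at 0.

bar 0: v0=E3 v1=E4 downbeat P8
bar 1: v0=F3 v1=D4 downbeat M6
bar 2: v0=A3 v1=B4 downbeat M2
bar 3: v0=C4 v1=A4 downbeat M6
bar 4: v0=D4 v1=F4 downbeat m3
bar 5: v0=B3 v1=D4 downbeat m3
bar 6: v0=D3 v1=B3 downbeat M6
bar 7: v0=E3 v1=E4 downbeat P8
  -> R4 @ bar 2 tick 0 v(0, 1): A3/B4 M2 untreated
  -> R2 @ bar 7 tick 0 v(0, 1): D3/B3 M6 -> E3/E4 P8 similar

(2, 0, R4, (0, 1))
(7, 0, R2, (0, 1))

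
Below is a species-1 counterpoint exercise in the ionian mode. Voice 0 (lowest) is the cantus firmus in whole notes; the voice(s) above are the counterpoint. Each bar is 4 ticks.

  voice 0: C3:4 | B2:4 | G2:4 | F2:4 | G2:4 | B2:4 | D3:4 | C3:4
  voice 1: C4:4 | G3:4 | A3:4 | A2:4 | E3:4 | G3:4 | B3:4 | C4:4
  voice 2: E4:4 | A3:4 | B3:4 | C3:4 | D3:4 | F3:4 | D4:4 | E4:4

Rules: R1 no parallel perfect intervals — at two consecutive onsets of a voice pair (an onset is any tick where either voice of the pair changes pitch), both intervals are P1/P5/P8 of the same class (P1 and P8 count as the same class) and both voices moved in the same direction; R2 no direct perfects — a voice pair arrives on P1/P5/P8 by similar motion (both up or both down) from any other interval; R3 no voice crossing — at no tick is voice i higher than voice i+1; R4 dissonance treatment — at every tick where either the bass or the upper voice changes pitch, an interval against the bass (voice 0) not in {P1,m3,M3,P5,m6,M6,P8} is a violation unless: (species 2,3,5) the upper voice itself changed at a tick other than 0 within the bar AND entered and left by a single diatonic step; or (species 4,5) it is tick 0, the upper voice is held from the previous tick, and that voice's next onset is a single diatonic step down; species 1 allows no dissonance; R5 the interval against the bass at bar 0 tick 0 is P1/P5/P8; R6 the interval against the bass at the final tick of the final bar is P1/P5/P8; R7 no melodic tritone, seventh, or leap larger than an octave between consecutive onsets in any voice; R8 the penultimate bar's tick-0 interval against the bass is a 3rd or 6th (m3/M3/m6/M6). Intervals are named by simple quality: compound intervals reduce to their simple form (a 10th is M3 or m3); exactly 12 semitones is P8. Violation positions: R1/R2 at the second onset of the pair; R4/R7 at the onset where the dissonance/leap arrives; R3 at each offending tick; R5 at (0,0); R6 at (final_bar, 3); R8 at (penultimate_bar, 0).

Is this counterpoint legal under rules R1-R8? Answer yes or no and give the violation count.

bar 0: v0=C3 v1=C4 v2=E4 (M3)
bar 1: v0=B2 v1=G3 v2=A3 (m7)
bar 2: v0=G2 v1=A3 v2=B3 (M3)
bar 3: v0=F2 v1=A2 v2=C3 (P5)
bar 4: v0=G2 v1=E3 v2=D3 (P5)
bar 5: v0=B2 v1=G3 v2=F3 (TT)
bar 6: v0=D3 v1=B3 v2=D4 (P8)
bar 7: v0=C3 v1=C4 v2=E4 (M3)
  R5 @ bar0.0: opens on M3
  R4 @ bar1.0: B2/A3 m7 untreated
  R4 @ bar2.0: G2/A3 M2 untreated
  R2 @ bar3.0: G2/B3 M3 -> F2/C3 P5 similar
  R7 @ bar3.0: B3->C3 leap 11st
  R1 @ bar4.0: F2/C3 P5 -> G2/D3 P5 similar
  R3 @ bar4.0: E3 above D3
  R3 @ bar4.1: E3 above D3
  R3 @ bar4.2: E3 above D3
  R3 @ bar4.3: E3 above D3
  R3 @ bar5.0: G3 above F3
  R4 @ bar5.0: B2/F3 TT untreated
  R3 @ bar5.1: G3 above F3
  R3 @ bar5.2: G3 above F3
  R3 @ bar5.3: G3 above F3
  R2 @ bar6.0: B2/F3 TT -> D3/D4 P8 similar
  R8 @ bar6.0: penult P8 not 3rd/6th
  R6 @ bar7.3: closes on M3

No (18 violations)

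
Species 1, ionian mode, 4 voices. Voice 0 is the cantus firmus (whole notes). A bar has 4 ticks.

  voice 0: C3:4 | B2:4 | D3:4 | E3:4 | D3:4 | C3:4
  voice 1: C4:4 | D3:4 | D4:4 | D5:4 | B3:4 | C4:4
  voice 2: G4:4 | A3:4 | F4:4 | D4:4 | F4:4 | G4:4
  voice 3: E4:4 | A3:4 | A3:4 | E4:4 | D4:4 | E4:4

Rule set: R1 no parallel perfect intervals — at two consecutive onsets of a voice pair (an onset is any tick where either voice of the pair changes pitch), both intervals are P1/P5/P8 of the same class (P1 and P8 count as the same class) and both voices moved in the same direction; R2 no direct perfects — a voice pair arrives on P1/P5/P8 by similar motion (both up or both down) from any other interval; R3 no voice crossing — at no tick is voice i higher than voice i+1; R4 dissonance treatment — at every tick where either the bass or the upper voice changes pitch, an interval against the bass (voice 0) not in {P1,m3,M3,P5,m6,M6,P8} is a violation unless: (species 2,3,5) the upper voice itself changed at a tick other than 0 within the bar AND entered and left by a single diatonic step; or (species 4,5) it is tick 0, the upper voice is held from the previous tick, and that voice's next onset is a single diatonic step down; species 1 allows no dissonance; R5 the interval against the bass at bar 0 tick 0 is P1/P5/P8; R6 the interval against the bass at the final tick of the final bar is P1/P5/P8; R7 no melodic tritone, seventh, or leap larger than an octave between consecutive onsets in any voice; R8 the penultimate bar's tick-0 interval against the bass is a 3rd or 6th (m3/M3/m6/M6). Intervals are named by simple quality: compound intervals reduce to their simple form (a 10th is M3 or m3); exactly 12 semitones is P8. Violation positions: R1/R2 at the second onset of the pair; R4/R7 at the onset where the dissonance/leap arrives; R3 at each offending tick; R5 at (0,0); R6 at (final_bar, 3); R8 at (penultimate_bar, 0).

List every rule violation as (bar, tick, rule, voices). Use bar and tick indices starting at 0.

bar 0: v0=C3 v1=C4 v2=G4 v3=E4 downbeat M3
bar 1: v0=B2 v1=D3 v2=A3 v3=A3 downbeat m7
bar 2: v0=D3 v1=D4 v2=F4 v3=A3 downbeat P5
bar 3: v0=E3 v1=D5 v2=D4 v3=E4 downbeat P8
bar 4: v0=D3 v1=B3 v2=F4 v3=D4 downbeat P8
bar 5: v0=C3 v1=C4 v2=G4 v3=E4 downbeat M3
  -> R3 @ bar 0 tick 0 v(2, 3): G4 above E4
  -> R5 @ bar 0 tick 0 v(0, 3): opens on M3
  -> R3 @ bar 0 tick 1 v(2, 3): G4 above E4
  -> R3 @ bar 0 tick 2 v(2, 3): G4 above E4
  -> R3 @ bar 0 tick 3 v(2, 3): G4 above E4
  -> R1 @ bar 1 tick 0 v(1, 2): C4/G4 P5 -> D3/A3 P5 similar
  -> R2 @ bar 1 tick 0 v(1, 3): C4/E4 M3 -> D3/A3 P5 similar
  -> R2 @ bar 1 tick 0 v(2, 3): G4/E4 m3 -> A3/A3 P1 similar
  -> R4 @ bar 1 tick 0 v(0, 2): B2/A3 m7 untreated
  -> R4 @ bar 1 tick 0 v(0, 3): B2/A3 m7 untreated
  -> R7 @ bar 1 tick 0 v(1,): C4->D3 leap 10st
  -> R7 @ bar 1 tick 0 v(2,): G4->A3 leap 10st
  -> R2 @ bar 2 tick 0 v(0, 1): B2/D3 m3 -> D3/D4 P8 similar
  -> R3 @ bar 2 tick 0 v(2, 3): F4 above A3
  -> R3 @ bar 2 tick 1 v(2, 3): F4 above A3
  -> R3 @ bar 2 tick 2 v(2, 3): F4 above A3
  -> R3 @ bar 2 tick 3 v(2, 3): F4 above A3
  -> R2 @ bar 3 tick 0 v(0, 3): D3/A3 P5 -> E3/E4 P8 similar
  -> R3 @ bar 3 tick 0 v(1, 2): D5 above D4
  -> R4 @ bar 3 tick 0 v(0, 1): E3/D5 m7 untreated
  -> R4 @ bar 3 tick 0 v(0, 2): E3/D4 m7 untreated
  -> R3 @ bar 3 tick 1 v(1, 2): D5 above D4
  -> R3 @ bar 3 tick 2 v(1, 2): D5 above D4
  -> R3 @ bar 3 tick 3 v(1, 2): D5 above D4
  -> R1 @ bar 4 tick 0 v(0, 3): E3/E4 P8 -> D3/D4 P8 similar
  -> R3 @ bar 4 tick 0 v(2, 3): F4 above D4
  -> R7 @ bar 4 tick 0 v(1,): D5->B3 leap 15st
  -> R8 @ bar 4 tick 0 v(0, 3): penult P8 not 3rd/6th
  -> R3 @ bar 4 tick 1 v(2, 3): F4 above D4
  -> R3 @ bar 4 tick 2 v(2, 3): F4 above D4
  -> R3 @ bar 4 tick 3 v(2, 3): F4 above D4
  -> R2 @ bar 5 tick 0 v(1, 2): B3/F4 TT -> C4/G4 P5 similar
  -> R3 @ bar 5 tick 0 v(2, 3): G4 above E4
  -> R3 @ bar 5 tick 1 v(2, 3): G4 above E4
  -> R3 @ bar 5 tick 2 v(2, 3): G4 above E4
  -> R3 @ bar 5 tick 3 v(2, 3): G4 above E4
  -> R6 @ bar 5 tick 3 v(0, 3): closes on M3

(0, 0, R3, (2, 3))
(0, 0, R5, (0, 3))
(0, 1, R3, (2, 3))
(0, 2, R3, (2, 3))
(0, 3, R3, (2, 3))
(1, 0, R1, (1, 2))
(1, 0, R2, (1, 3))
(1, 0, R2, (2, 3))
(1, 0, R4, (0, 2))
(1, 0, R4, (0, 3))
(1, 0, R7, (1,))
(1, 0, R7, (2,))
(2, 0, R2, (0, 1))
(2, 0, R3, (2, 3))
(2, 1, R3, (2, 3))
(2, 2, R3, (2, 3))
(2, 3, R3, (2, 3))
(3, 0, R2, (0, 3))
(3, 0, R3, (1, 2))
(3, 0, R4, (0, 1))
(3, 0, R4, (0, 2))
(3, 1, R3, (1, 2))
(3, 2, R3, (1, 2))
(3, 3, R3, (1, 2))
(4, 0, R1, (0, 3))
(4, 0, R3, (2, 3))
(4, 0, R7, (1,))
(4, 0, R8, (0, 3))
(4, 1, R3, (2, 3))
(4, 2, R3, (2, 3))
(4, 3, R3, (2, 3))
(5, 0, R2, (1, 2))
(5, 0, R3, (2, 3))
(5, 1, R3, (2, 3))
(5, 2, R3, (2, 3))
(5, 3, R3, (2, 3))
(5, 3, R6, (0, 3))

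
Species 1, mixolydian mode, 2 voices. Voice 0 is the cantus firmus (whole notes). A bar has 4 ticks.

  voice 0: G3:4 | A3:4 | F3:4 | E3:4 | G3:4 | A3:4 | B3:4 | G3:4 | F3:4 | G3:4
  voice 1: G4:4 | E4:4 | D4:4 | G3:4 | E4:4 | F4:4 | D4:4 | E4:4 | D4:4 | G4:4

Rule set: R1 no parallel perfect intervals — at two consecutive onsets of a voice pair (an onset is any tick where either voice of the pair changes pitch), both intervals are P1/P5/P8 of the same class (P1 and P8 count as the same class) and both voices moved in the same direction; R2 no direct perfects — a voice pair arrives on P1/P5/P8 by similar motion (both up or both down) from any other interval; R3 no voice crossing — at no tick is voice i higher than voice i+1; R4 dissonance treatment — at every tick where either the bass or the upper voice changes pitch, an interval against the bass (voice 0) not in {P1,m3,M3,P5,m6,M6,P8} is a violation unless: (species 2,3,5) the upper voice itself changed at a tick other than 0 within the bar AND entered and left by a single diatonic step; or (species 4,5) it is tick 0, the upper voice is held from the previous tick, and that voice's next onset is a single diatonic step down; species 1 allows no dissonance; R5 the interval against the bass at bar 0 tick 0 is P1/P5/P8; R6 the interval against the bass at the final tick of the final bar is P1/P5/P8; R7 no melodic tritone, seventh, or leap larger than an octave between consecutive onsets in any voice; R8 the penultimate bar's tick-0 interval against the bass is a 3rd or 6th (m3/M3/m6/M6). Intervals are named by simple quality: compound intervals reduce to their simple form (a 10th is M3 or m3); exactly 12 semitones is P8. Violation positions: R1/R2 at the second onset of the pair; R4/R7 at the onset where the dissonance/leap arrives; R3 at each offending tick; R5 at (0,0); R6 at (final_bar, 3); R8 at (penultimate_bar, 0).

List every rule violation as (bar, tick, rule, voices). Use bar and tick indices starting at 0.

bar 0: v0=G3 v1=G4 downbeat P8
bar 1: v0=A3 v1=E4 downbeat P5
bar 2: v0=F3 v1=D4 downbeat M6
bar 3: v0=E3 v1=G3 downbeat m3
bar 4: v0=G3 v1=E4 downbeat M6
bar 5: v0=A3 v1=F4 downbeat m6
bar 6: v0=B3 v1=D4 downbeat m3
bar 7: v0=G3 v1=E4 downbeat M6
bar 8: v0=F3 v1=D4 downbeat M6
bar 9: v0=G3 v1=G4 downbeat P8
  -> R2 @ bar 9 tick 0 v(0, 1): F3/D4 M6 -> G3/G4 P8 similar

(9, 0, R2, (0, 1))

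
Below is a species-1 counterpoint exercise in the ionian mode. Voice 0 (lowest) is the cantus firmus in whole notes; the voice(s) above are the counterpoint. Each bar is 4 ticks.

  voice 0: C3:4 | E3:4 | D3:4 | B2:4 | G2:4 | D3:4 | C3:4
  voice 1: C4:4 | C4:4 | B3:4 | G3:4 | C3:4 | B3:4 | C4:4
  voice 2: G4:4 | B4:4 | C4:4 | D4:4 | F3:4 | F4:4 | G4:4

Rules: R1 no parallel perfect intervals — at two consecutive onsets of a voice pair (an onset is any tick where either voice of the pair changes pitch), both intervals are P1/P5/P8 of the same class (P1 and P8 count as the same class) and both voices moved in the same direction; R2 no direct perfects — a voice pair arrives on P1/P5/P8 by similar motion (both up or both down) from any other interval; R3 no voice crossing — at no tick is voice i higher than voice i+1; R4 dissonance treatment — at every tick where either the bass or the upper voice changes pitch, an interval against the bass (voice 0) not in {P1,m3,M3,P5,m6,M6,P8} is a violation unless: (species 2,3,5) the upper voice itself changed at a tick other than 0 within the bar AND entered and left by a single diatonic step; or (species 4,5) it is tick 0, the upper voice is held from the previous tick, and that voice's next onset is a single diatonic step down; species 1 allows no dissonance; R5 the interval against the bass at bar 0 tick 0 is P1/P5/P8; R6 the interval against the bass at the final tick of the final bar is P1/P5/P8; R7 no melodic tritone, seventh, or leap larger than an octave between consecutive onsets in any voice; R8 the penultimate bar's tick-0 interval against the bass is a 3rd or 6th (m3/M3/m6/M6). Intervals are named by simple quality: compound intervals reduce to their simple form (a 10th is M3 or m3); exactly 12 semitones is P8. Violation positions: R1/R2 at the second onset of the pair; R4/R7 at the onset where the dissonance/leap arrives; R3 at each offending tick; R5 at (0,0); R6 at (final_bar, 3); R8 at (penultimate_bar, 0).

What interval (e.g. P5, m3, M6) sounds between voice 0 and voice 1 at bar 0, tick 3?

P8

voice 0=C3 voice 1=C4 -> P8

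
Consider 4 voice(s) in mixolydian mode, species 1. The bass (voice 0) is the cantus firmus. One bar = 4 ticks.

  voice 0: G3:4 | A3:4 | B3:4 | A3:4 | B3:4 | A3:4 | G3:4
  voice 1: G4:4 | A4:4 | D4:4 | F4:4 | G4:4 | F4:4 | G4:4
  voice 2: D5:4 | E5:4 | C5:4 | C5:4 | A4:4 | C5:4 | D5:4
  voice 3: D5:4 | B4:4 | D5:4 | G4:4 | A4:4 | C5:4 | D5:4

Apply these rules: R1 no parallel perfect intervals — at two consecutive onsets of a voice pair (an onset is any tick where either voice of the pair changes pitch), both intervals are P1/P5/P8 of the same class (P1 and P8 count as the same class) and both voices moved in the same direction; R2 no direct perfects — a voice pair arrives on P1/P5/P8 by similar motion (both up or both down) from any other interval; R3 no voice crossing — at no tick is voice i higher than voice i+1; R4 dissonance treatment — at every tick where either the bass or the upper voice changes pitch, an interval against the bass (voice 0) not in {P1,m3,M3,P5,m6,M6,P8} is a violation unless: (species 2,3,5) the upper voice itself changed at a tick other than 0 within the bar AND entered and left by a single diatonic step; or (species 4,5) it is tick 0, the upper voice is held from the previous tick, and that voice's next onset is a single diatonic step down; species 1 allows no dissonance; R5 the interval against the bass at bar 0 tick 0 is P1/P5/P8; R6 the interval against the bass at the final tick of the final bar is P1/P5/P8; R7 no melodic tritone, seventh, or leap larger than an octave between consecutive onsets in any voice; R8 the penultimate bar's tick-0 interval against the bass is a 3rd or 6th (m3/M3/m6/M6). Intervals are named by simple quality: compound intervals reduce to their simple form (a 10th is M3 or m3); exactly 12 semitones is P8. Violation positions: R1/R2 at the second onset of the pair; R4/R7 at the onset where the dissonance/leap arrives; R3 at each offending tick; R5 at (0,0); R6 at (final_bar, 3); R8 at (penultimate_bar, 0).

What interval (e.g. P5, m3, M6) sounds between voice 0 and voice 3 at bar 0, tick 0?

P5

voice 0=G3 voice 3=D5 -> P5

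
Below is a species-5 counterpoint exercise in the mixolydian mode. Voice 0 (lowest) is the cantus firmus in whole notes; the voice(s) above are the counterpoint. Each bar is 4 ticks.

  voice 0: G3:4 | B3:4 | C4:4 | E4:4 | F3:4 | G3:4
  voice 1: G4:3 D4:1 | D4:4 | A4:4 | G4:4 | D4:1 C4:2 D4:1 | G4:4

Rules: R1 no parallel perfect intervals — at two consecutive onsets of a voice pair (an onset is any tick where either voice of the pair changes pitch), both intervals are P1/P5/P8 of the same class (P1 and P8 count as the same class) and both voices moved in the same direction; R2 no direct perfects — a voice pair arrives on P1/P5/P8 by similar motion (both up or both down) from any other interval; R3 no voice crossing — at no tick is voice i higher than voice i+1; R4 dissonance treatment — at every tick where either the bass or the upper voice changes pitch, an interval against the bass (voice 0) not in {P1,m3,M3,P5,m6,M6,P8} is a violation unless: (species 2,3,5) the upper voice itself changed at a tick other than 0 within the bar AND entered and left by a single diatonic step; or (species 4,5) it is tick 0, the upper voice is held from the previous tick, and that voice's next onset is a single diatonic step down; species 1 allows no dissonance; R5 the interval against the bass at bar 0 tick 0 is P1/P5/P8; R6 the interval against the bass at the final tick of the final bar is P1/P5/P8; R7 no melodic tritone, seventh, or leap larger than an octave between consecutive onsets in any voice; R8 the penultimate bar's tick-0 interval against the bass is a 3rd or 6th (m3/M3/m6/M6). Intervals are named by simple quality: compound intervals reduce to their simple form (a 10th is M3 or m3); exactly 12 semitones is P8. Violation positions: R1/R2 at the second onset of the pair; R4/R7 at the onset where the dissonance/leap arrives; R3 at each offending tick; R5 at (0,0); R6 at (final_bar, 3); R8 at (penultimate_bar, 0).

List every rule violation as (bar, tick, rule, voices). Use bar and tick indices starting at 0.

(4, 0, R7, (0,))
(5, 0, R2, (0, 1))

bar 0: v0=G3 v1=G4 downbeat P8
bar 1: v0=B3 v1=D4 downbeat m3
bar 2: v0=C4 v1=A4 downbeat M6
bar 3: v0=E4 v1=G4 downbeat m3
bar 4: v0=F3 v1=D4 downbeat M6
bar 5: v0=G3 v1=G4 downbeat P8
  -> R7 @ bar 4 tick 0 v(0,): E4->F3 leap 11st
  -> R2 @ bar 5 tick 0 v(0, 1): F3/D4 M6 -> G3/G4 P8 similar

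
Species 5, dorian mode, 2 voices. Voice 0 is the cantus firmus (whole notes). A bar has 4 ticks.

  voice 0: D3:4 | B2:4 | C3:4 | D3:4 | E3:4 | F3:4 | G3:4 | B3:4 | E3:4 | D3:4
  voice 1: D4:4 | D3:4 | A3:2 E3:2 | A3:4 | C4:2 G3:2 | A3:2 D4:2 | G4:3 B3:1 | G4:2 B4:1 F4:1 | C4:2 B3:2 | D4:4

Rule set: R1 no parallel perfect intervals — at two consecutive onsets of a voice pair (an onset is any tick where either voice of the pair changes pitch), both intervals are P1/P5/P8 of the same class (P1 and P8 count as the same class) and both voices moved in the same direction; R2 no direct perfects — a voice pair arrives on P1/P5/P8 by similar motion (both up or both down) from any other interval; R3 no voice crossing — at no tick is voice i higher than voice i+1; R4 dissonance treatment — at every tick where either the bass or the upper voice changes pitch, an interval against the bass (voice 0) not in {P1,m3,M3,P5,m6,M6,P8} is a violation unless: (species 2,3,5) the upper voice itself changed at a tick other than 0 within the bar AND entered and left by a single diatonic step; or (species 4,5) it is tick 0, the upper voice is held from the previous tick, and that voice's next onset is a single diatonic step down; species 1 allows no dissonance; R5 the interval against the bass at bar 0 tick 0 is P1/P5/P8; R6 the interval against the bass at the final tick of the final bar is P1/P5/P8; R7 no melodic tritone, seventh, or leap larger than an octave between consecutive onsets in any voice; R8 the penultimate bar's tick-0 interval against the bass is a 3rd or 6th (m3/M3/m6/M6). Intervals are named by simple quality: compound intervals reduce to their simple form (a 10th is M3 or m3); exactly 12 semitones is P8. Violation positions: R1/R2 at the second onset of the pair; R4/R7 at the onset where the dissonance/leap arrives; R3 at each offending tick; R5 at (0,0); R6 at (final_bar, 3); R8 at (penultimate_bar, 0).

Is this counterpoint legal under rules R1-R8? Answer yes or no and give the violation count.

No (4 violations)

bar 0: v0=D3 v1=D4 (P8)
bar 1: v0=B2 v1=D3 (m3)
bar 2: v0=C3 v1=A3 (M6)
bar 3: v0=D3 v1=A3 (P5)
bar 4: v0=E3 v1=C4 (m6)
bar 5: v0=F3 v1=A3 (M3)
bar 6: v0=G3 v1=G4 (P8)
bar 7: v0=B3 v1=G4 (m6)
bar 8: v0=E3 v1=C4 (m6)
bar 9: v0=D3 v1=D4 (P8)
  R2 @ bar3.0: C3/E3 M3 -> D3/A3 P5 similar
  R2 @ bar6.0: F3/D4 M6 -> G3/G4 P8 similar
  R4 @ bar7.3: B3/F4 TT untreated
  R7 @ bar7.3: B4->F4 leap 6st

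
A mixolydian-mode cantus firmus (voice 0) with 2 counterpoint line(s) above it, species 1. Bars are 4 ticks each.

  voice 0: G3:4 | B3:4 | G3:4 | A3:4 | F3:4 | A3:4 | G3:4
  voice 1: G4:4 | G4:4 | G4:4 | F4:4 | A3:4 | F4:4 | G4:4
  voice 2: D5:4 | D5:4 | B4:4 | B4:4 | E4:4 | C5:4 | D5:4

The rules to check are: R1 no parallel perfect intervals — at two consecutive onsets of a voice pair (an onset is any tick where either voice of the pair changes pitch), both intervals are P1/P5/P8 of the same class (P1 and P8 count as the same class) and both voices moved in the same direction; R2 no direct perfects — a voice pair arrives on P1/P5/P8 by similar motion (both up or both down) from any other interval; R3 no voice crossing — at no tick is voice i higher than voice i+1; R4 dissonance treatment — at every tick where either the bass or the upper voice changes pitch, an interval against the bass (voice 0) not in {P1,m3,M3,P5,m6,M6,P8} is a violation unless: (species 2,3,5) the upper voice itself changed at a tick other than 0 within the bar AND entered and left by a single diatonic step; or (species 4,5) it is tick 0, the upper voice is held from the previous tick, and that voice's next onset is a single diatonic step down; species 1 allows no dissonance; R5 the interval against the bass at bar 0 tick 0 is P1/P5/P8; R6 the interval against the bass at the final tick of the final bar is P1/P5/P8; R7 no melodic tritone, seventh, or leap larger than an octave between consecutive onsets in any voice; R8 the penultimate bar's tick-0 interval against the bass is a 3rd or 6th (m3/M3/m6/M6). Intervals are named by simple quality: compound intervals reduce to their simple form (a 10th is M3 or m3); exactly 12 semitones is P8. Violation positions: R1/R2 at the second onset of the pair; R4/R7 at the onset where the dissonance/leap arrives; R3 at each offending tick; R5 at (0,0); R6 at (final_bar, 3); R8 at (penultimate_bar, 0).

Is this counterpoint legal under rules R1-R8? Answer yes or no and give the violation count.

No (5 violations)

bar 0: v0=G3 v1=G4 v2=D5 (P5)
bar 1: v0=B3 v1=G4 v2=D5 (m3)
bar 2: v0=G3 v1=G4 v2=B4 (M3)
bar 3: v0=A3 v1=F4 v2=B4 (M2)
bar 4: v0=F3 v1=A3 v2=E4 (M7)
bar 5: v0=A3 v1=F4 v2=C5 (m3)
bar 6: v0=G3 v1=G4 v2=D5 (P5)
  R4 @ bar3.0: A3/B4 M2 untreated
  R2 @ bar4.0: F4/B4 TT -> A3/E4 P5 similar
  R4 @ bar4.0: F3/E4 M7 untreated
  R1 @ bar5.0: A3/E4 P5 -> F4/C5 P5 similar
  R1 @ bar6.0: F4/C5 P5 -> G4/D5 P5 similar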